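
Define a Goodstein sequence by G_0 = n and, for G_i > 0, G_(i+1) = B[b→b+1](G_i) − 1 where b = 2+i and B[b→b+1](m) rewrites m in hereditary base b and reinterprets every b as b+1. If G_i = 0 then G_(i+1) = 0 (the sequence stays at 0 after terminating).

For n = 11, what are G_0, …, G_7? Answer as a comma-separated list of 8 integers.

11, 84, 1027, 15627, 279937, 5764801, 134217727, 2749609302

G_0=11  [base 2] 2^(2 + 1) + 2 + 1  →[2↦3]→  3^(3 + 1) + 3 + 1 = 85  −1 ⇒ G_1=84
G_1=84  [base 3] 3^(3 + 1) + 3  →[3↦4]→  4^(4 + 1) + 4 = 1028  −1 ⇒ G_2=1027
G_2=1027  [base 4] 4^(4 + 1) + 3  →[4↦5]→  5^(5 + 1) + 3 = 15628  −1 ⇒ G_3=15627
G_3=15627  [base 5] 5^(5 + 1) + 2  →[5↦6]→  6^(6 + 1) + 2 = 279938  −1 ⇒ G_4=279937
G_4=279937  [base 6] 6^(6 + 1) + 1  →[6↦7]→  7^(7 + 1) + 1 = 5764802  −1 ⇒ G_5=5764801
G_5=5764801  [base 7] 7^(7 + 1)  →[7↦8]→  8^(8 + 1) = 134217728  −1 ⇒ G_6=134217727
G_6=134217727  [base 8] 7·8^8 + 7·8^7 + 7·8^6 + 7·8^5 + 7·8^4 + 7·8^3 + 7·8^2 + 7·8 + 7  →[8↦9]→  7·9^9 + 7·9^7 + 7·9^6 + 7·9^5 + 7·9^4 + 7·9^3 + 7·9^2 + 7·9 + 7 = 2749609303  −1 ⇒ G_7=2749609302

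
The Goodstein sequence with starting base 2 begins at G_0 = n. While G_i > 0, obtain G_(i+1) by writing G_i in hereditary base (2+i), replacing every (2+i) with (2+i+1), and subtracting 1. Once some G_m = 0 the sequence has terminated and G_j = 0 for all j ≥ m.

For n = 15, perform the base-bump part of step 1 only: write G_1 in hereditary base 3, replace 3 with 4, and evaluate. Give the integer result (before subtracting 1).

G_0 = 15. HB_2(15) = 2^(2 + 1) + 2^2 + 2 + 1. Bump = 112. G_1 = 111.
G_1 = 111. HB_3(111) = 3^(3 + 1) + 3^3 + 3. Bump = 1284. G_2 = 1283.

1284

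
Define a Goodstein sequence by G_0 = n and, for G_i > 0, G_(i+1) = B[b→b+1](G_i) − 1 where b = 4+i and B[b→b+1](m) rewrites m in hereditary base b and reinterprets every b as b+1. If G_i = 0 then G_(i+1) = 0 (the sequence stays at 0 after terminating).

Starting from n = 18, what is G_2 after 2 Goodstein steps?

36

step 0: 18 = 4^2 + 2; sub 5 for 4: 5^2 + 2; = 27; G_1 = 27−1 = 26
step 1: 26 = 5^2 + 1; sub 6 for 5: 6^2 + 1; = 37; G_2 = 37−1 = 36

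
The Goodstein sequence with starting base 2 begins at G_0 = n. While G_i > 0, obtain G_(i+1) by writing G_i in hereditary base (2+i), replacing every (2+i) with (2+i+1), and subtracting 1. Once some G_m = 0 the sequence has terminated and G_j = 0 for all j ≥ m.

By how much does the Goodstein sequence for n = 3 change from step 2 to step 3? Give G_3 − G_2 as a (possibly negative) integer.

-1

base 2: 3 = 2 + 1; at 3: 3 + 1 = 4; next = 3
base 3: 3 = 3; at 4: 4 = 4; next = 3
base 4: 3 = 3; at 5: 3 = 3; next = 2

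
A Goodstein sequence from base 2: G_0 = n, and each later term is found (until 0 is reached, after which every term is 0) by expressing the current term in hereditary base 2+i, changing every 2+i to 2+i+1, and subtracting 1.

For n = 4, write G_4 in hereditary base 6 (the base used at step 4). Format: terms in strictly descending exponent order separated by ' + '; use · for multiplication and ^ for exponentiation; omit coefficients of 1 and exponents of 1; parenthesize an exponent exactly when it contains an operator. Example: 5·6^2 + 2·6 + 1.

2·6^2 + 6 + 5

step 0: 4 = 2^2; sub 3 for 2: 3^3; = 27; G_1 = 27−1 = 26
step 1: 26 = 2·3^2 + 2·3 + 2; sub 4 for 3: 2·4^2 + 2·4 + 2; = 42; G_2 = 42−1 = 41
step 2: 41 = 2·4^2 + 2·4 + 1; sub 5 for 4: 2·5^2 + 2·5 + 1; = 61; G_3 = 61−1 = 60
step 3: 60 = 2·5^2 + 2·5; sub 6 for 5: 2·6^2 + 2·6; = 84; G_4 = 84−1 = 83
step 4: 83 = 2·6^2 + 6 + 5; sub 7 for 6: 2·7^2 + 7 + 5; = 110; G_5 = 110−1 = 109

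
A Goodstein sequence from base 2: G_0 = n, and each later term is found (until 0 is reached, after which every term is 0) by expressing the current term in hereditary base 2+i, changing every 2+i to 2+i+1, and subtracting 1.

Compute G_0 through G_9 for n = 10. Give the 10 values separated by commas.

10, 83, 1025, 15625, 279935, 4215754, 84073323, 1937434592, 50000555551, 1426559238830

G_0 = 10. HB_2(10) = 2^(2 + 1) + 2. Bump = 84. G_1 = 83.
G_1 = 83. HB_3(83) = 3^(3 + 1) + 2. Bump = 1026. G_2 = 1025.
G_2 = 1025. HB_4(1025) = 4^(4 + 1) + 1. Bump = 15626. G_3 = 15625.
G_3 = 15625. HB_5(15625) = 5^(5 + 1). Bump = 279936. G_4 = 279935.
G_4 = 279935. HB_6(279935) = 5·6^6 + 5·6^5 + 5·6^4 + 5·6^3 + 5·6^2 + 5·6 + 5. Bump = 4215755. G_5 = 4215754.
G_5 = 4215754. HB_7(4215754) = 5·7^7 + 5·7^5 + 5·7^4 + 5·7^3 + 5·7^2 + 5·7 + 4. Bump = 84073324. G_6 = 84073323.
G_6 = 84073323. HB_8(84073323) = 5·8^8 + 5·8^5 + 5·8^4 + 5·8^3 + 5·8^2 + 5·8 + 3. Bump = 1937434593. G_7 = 1937434592.
G_7 = 1937434592. HB_9(1937434592) = 5·9^9 + 5·9^5 + 5·9^4 + 5·9^3 + 5·9^2 + 5·9 + 2. Bump = 50000555552. G_8 = 50000555551.
G_8 = 50000555551. HB_10(50000555551) = 5·10^10 + 5·10^5 + 5·10^4 + 5·10^3 + 5·10^2 + 5·10 + 1. Bump = 1426559238831. G_9 = 1426559238830.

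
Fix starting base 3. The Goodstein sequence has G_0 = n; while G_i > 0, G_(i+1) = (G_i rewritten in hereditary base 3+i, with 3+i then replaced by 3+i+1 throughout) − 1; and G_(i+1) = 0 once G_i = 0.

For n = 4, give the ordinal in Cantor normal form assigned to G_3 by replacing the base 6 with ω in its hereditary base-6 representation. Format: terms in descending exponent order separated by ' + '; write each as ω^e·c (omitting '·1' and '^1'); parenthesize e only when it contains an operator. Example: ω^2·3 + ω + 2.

3

[0] 4 ≡ 3 + 1 (base 3). Lift 4: 5. −1: 4.
[1] 4 ≡ 4 (base 4). Lift 5: 5. −1: 4.
[2] 4 ≡ 4 (base 5). Lift 6: 4. −1: 3.
[3] 3 ≡ 3 (base 6). Lift 7: 3. −1: 2.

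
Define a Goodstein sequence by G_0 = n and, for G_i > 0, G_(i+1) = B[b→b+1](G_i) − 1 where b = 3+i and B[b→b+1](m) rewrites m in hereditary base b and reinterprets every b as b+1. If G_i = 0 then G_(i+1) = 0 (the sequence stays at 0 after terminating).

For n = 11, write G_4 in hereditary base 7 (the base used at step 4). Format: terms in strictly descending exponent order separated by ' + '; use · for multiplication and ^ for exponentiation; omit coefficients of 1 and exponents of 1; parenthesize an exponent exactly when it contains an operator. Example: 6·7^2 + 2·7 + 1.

[0] 11 ≡ 3^2 + 2 (base 3). Lift 4: 18. −1: 17.
[1] 17 ≡ 4^2 + 1 (base 4). Lift 5: 26. −1: 25.
[2] 25 ≡ 5^2 (base 5). Lift 6: 36. −1: 35.
[3] 35 ≡ 5·6 + 5 (base 6). Lift 7: 40. −1: 39.
[4] 39 ≡ 5·7 + 4 (base 7). Lift 8: 44. −1: 43.

5·7 + 4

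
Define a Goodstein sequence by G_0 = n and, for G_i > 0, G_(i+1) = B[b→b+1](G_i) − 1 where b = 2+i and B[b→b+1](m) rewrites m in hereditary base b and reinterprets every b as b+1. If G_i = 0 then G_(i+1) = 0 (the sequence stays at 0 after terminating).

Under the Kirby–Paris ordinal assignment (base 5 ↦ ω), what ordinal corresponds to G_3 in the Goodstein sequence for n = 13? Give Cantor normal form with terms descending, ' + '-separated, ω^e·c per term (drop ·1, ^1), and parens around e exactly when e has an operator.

G_0=13  [base 2] 2^(2 + 1) + 2^2 + 1  →[2↦3]→  3^(3 + 1) + 3^3 + 1 = 109  −1 ⇒ G_1=108
G_1=108  [base 3] 3^(3 + 1) + 3^3  →[3↦4]→  4^(4 + 1) + 4^4 = 1280  −1 ⇒ G_2=1279
G_2=1279  [base 4] 4^(4 + 1) + 3·4^3 + 3·4^2 + 3·4 + 3  →[4↦5]→  5^(5 + 1) + 3·5^3 + 3·5^2 + 3·5 + 3 = 16093  −1 ⇒ G_3=16092
G_3=16092  [base 5] 5^(5 + 1) + 3·5^3 + 3·5^2 + 3·5 + 2  →[5↦6]→  6^(6 + 1) + 3·6^3 + 3·6^2 + 3·6 + 2 = 280712  −1 ⇒ G_4=280711

ω^(ω + 1) + ω^3·3 + ω^2·3 + ω·3 + 2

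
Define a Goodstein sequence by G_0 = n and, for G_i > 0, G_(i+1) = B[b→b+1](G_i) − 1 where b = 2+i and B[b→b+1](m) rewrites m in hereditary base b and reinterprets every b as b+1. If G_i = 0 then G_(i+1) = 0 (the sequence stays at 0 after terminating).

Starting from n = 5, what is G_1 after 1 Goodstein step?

[0] 5 ≡ 2^2 + 1 (base 2). Lift 3: 28. −1: 27.
[1] 27 ≡ 3^3 (base 3). Lift 4: 256. −1: 255.

27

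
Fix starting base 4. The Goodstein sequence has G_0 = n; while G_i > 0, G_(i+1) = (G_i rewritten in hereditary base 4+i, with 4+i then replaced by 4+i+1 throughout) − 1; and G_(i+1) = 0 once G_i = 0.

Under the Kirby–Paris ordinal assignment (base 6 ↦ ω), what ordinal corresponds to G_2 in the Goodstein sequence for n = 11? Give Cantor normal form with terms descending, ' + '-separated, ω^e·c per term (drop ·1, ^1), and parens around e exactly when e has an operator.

step 0: 11 = 2·4 + 3; sub 5 for 4: 2·5 + 3; = 13; G_1 = 13−1 = 12
step 1: 12 = 2·5 + 2; sub 6 for 5: 2·6 + 2; = 14; G_2 = 14−1 = 13
step 2: 13 = 2·6 + 1; sub 7 for 6: 2·7 + 1; = 15; G_3 = 15−1 = 14

ω·2 + 1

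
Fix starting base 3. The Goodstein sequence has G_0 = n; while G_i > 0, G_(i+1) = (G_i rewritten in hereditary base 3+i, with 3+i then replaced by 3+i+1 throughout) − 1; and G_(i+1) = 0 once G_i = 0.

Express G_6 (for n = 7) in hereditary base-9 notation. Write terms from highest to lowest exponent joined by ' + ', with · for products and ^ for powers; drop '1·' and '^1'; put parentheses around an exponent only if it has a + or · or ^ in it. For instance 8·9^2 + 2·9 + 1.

9

G_0 = 7. HB_3(7) = 2·3 + 1. Bump = 9. G_1 = 8.
G_1 = 8. HB_4(8) = 2·4. Bump = 10. G_2 = 9.
G_2 = 9. HB_5(9) = 5 + 4. Bump = 10. G_3 = 9.
G_3 = 9. HB_6(9) = 6 + 3. Bump = 10. G_4 = 9.
G_4 = 9. HB_7(9) = 7 + 2. Bump = 10. G_5 = 9.
G_5 = 9. HB_8(9) = 8 + 1. Bump = 10. G_6 = 9.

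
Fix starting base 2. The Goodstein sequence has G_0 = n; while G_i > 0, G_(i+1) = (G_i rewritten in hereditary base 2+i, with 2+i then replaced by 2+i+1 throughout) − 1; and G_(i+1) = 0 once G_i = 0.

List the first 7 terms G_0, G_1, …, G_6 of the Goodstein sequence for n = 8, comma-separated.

i=0: 8 = 2^(2 + 1) (b=2); 2→3: 3^(3 + 1) = 81; 81−1 = 80
i=1: 80 = 2·3^3 + 2·3^2 + 2·3 + 2 (b=3); 3→4: 2·4^4 + 2·4^2 + 2·4 + 2 = 554; 554−1 = 553
i=2: 553 = 2·4^4 + 2·4^2 + 2·4 + 1 (b=4); 4→5: 2·5^5 + 2·5^2 + 2·5 + 1 = 6311; 6311−1 = 6310
i=3: 6310 = 2·5^5 + 2·5^2 + 2·5 (b=5); 5→6: 2·6^6 + 2·6^2 + 2·6 = 93396; 93396−1 = 93395
i=4: 93395 = 2·6^6 + 2·6^2 + 6 + 5 (b=6); 6→7: 2·7^7 + 2·7^2 + 7 + 5 = 1647196; 1647196−1 = 1647195
i=5: 1647195 = 2·7^7 + 2·7^2 + 7 + 4 (b=7); 7→8: 2·8^8 + 2·8^2 + 8 + 4 = 33554572; 33554572−1 = 33554571

8, 80, 553, 6310, 93395, 1647195, 33554571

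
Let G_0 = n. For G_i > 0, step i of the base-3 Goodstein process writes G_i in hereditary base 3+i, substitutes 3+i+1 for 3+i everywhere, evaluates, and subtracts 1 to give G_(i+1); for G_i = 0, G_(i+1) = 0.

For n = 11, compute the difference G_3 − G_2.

11 —HB3→ 3^2 + 2 —bump→ 4^2 + 2 = 18 —(−1)→ 17
17 —HB4→ 4^2 + 1 —bump→ 5^2 + 1 = 26 —(−1)→ 25
25 —HB5→ 5^2 —bump→ 6^2 = 36 —(−1)→ 35

10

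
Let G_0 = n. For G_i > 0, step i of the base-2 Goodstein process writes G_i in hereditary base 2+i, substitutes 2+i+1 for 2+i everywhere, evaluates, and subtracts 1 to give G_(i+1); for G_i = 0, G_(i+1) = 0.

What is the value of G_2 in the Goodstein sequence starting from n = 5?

255

G_0=5  [base 2] 2^2 + 1  →[2↦3]→  3^3 + 1 = 28  −1 ⇒ G_1=27
G_1=27  [base 3] 3^3  →[3↦4]→  4^4 = 256  −1 ⇒ G_2=255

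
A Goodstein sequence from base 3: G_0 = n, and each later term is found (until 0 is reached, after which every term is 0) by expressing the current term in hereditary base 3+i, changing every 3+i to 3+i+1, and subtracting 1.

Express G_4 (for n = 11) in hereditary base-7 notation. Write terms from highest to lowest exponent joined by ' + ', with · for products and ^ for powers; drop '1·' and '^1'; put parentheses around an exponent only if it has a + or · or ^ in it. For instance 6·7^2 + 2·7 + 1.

i=0: 11 = 3^2 + 2 (b=3); 3→4: 4^2 + 2 = 18; 18−1 = 17
i=1: 17 = 4^2 + 1 (b=4); 4→5: 5^2 + 1 = 26; 26−1 = 25
i=2: 25 = 5^2 (b=5); 5→6: 6^2 = 36; 36−1 = 35
i=3: 35 = 5·6 + 5 (b=6); 6→7: 5·7 + 5 = 40; 40−1 = 39

5·7 + 4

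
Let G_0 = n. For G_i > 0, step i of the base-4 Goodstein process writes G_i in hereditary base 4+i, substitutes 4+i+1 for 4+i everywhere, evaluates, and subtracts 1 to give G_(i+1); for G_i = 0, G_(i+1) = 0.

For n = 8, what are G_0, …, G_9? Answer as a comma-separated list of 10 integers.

8, 9, 9, 9, 9, 9, 9, 8, 7, 6

[0] 8 ≡ 2·4 (base 4). Lift 5: 10. −1: 9.
[1] 9 ≡ 5 + 4 (base 5). Lift 6: 10. −1: 9.
[2] 9 ≡ 6 + 3 (base 6). Lift 7: 10. −1: 9.
[3] 9 ≡ 7 + 2 (base 7). Lift 8: 10. −1: 9.
[4] 9 ≡ 8 + 1 (base 8). Lift 9: 10. −1: 9.
[5] 9 ≡ 9 (base 9). Lift 10: 10. −1: 9.
[6] 9 ≡ 9 (base 10). Lift 11: 9. −1: 8.
[7] 8 ≡ 8 (base 11). Lift 12: 8. −1: 7.
[8] 7 ≡ 7 (base 12). Lift 13: 7. −1: 6.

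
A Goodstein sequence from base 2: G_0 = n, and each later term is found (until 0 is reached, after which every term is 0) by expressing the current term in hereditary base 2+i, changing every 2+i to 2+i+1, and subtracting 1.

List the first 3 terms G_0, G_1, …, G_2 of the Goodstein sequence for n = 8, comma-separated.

8, 80, 553

G_0 = 8. HB_2(8) = 2^(2 + 1). Bump = 81. G_1 = 80.
G_1 = 80. HB_3(80) = 2·3^3 + 2·3^2 + 2·3 + 2. Bump = 554. G_2 = 553.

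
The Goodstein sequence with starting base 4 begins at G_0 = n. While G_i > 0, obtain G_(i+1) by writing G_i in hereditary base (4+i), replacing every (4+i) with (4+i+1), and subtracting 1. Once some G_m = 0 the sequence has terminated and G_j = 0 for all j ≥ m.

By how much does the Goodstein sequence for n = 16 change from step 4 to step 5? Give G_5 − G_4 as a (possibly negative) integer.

3

base 4: 16 = 4^2; at 5: 5^2 = 25; next = 24
base 5: 24 = 4·5 + 4; at 6: 4·6 + 4 = 28; next = 27
base 6: 27 = 4·6 + 3; at 7: 4·7 + 3 = 31; next = 30
base 7: 30 = 4·7 + 2; at 8: 4·8 + 2 = 34; next = 33
base 8: 33 = 4·8 + 1; at 9: 4·9 + 1 = 37; next = 36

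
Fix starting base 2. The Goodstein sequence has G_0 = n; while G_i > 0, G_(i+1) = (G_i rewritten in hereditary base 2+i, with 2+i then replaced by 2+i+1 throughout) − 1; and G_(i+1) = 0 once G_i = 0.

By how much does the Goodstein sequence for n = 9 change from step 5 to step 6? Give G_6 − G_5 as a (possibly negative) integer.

47861573

G_0 = 9. HB_2(9) = 2^(2 + 1) + 1. Bump = 82. G_1 = 81.
G_1 = 81. HB_3(81) = 3^(3 + 1). Bump = 1024. G_2 = 1023.
G_2 = 1023. HB_4(1023) = 3·4^4 + 3·4^3 + 3·4^2 + 3·4 + 3. Bump = 9843. G_3 = 9842.
G_3 = 9842. HB_5(9842) = 3·5^5 + 3·5^3 + 3·5^2 + 3·5 + 2. Bump = 140744. G_4 = 140743.
G_4 = 140743. HB_6(140743) = 3·6^6 + 3·6^3 + 3·6^2 + 3·6 + 1. Bump = 2471827. G_5 = 2471826.
G_5 = 2471826. HB_7(2471826) = 3·7^7 + 3·7^3 + 3·7^2 + 3·7. Bump = 50333400. G_6 = 50333399.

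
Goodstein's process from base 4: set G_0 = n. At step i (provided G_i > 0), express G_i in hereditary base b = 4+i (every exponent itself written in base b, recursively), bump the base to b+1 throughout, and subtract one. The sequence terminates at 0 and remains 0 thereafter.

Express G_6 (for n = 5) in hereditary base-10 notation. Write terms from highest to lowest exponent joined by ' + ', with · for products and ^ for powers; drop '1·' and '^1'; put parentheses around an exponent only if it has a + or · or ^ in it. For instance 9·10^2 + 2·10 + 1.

(0) 5|_4 = 4 + 1 ↦ 5 + 1|_5 = 6 ⇒ 5
(1) 5|_5 = 5 ↦ 6|_6 = 6 ⇒ 5
(2) 5|_6 = 5 ↦ 5|_7 = 5 ⇒ 4
(3) 4|_7 = 4 ↦ 4|_8 = 4 ⇒ 3
(4) 3|_8 = 3 ↦ 3|_9 = 3 ⇒ 2
(5) 2|_9 = 2 ↦ 2|_10 = 2 ⇒ 1
(6) 1|_10 = 1 ↦ 1|_11 = 1 ⇒ 0

1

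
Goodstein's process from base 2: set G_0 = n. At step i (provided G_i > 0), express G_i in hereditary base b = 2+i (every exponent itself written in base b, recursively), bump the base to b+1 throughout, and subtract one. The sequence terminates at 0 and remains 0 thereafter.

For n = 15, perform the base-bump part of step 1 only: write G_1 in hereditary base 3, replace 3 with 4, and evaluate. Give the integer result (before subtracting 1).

1284

G_0=15  [base 2] 2^(2 + 1) + 2^2 + 2 + 1  →[2↦3]→  3^(3 + 1) + 3^3 + 3 + 1 = 112  −1 ⇒ G_1=111
G_1=111  [base 3] 3^(3 + 1) + 3^3 + 3  →[3↦4]→  4^(4 + 1) + 4^4 + 4 = 1284  −1 ⇒ G_2=1283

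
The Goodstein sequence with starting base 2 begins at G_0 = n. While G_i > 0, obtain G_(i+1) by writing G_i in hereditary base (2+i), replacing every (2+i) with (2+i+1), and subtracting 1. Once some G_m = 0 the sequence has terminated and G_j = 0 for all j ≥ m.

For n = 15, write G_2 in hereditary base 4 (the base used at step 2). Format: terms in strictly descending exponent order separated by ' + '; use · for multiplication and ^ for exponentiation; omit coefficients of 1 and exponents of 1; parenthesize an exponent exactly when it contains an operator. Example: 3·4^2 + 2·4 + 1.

4^(4 + 1) + 4^4 + 3

(0) 15|_2 = 2^(2 + 1) + 2^2 + 2 + 1 ↦ 3^(3 + 1) + 3^3 + 3 + 1|_3 = 112 ⇒ 111
(1) 111|_3 = 3^(3 + 1) + 3^3 + 3 ↦ 4^(4 + 1) + 4^4 + 4|_4 = 1284 ⇒ 1283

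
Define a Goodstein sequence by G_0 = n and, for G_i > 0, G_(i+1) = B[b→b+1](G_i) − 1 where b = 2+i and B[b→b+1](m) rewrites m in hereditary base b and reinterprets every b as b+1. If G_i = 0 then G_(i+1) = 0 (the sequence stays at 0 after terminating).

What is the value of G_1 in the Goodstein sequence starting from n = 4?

G_0=4  [base 2] 2^2  →[2↦3]→  3^3 = 27  −1 ⇒ G_1=26
G_1=26  [base 3] 2·3^2 + 2·3 + 2  →[3↦4]→  2·4^2 + 2·4 + 2 = 42  −1 ⇒ G_2=41

26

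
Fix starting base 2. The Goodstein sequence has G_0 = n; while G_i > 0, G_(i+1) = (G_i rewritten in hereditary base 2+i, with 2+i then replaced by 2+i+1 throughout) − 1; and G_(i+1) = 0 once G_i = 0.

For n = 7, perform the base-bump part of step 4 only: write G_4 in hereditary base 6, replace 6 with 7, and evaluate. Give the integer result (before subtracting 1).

G_0 = 7. HB_2(7) = 2^2 + 2 + 1. Bump = 31. G_1 = 30.
G_1 = 30. HB_3(30) = 3^3 + 3. Bump = 260. G_2 = 259.
G_2 = 259. HB_4(259) = 4^4 + 3. Bump = 3128. G_3 = 3127.
G_3 = 3127. HB_5(3127) = 5^5 + 2. Bump = 46658. G_4 = 46657.
G_4 = 46657. HB_6(46657) = 6^6 + 1. Bump = 823544. G_5 = 823543.

823544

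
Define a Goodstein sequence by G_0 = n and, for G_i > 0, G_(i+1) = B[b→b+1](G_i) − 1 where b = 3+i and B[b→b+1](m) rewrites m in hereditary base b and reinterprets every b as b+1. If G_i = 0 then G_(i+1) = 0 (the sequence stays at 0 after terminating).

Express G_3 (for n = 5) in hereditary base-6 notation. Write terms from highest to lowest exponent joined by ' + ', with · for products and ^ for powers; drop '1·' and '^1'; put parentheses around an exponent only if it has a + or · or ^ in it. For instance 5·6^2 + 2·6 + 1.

i=0: 5 = 3 + 2 (b=3); 3→4: 4 + 2 = 6; 6−1 = 5
i=1: 5 = 4 + 1 (b=4); 4→5: 5 + 1 = 6; 6−1 = 5
i=2: 5 = 5 (b=5); 5→6: 6 = 6; 6−1 = 5

5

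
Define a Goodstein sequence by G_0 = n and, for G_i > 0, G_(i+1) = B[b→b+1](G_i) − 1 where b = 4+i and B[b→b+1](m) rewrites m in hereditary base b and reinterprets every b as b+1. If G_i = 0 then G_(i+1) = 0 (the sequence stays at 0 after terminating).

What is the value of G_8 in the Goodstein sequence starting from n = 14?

25

base 4: 14 = 3·4 + 2; at 5: 3·5 + 2 = 17; next = 16
base 5: 16 = 3·5 + 1; at 6: 3·6 + 1 = 19; next = 18
base 6: 18 = 3·6; at 7: 3·7 = 21; next = 20
base 7: 20 = 2·7 + 6; at 8: 2·8 + 6 = 22; next = 21
base 8: 21 = 2·8 + 5; at 9: 2·9 + 5 = 23; next = 22
base 9: 22 = 2·9 + 4; at 10: 2·10 + 4 = 24; next = 23
base 10: 23 = 2·10 + 3; at 11: 2·11 + 3 = 25; next = 24
base 11: 24 = 2·11 + 2; at 12: 2·12 + 2 = 26; next = 25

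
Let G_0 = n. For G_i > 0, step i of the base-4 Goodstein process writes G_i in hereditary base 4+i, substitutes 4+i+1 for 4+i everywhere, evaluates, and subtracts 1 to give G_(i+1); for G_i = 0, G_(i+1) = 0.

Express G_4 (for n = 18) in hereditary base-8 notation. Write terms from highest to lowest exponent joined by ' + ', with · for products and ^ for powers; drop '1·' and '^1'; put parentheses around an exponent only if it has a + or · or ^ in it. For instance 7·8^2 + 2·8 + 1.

i=0: 18 = 4^2 + 2 (b=4); 4→5: 5^2 + 2 = 27; 27−1 = 26
i=1: 26 = 5^2 + 1 (b=5); 5→6: 6^2 + 1 = 37; 37−1 = 36
i=2: 36 = 6^2 (b=6); 6→7: 7^2 = 49; 49−1 = 48
i=3: 48 = 6·7 + 6 (b=7); 7→8: 6·8 + 6 = 54; 54−1 = 53
i=4: 53 = 6·8 + 5 (b=8); 8→9: 6·9 + 5 = 59; 59−1 = 58

6·8 + 5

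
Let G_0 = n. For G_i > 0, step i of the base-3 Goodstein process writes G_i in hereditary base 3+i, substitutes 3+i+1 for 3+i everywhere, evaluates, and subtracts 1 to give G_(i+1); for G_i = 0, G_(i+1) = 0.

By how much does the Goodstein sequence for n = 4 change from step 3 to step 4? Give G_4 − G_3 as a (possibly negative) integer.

-1

step 0: 4 = 3 + 1; sub 4 for 3: 4 + 1; = 5; G_1 = 5−1 = 4
step 1: 4 = 4; sub 5 for 4: 5; = 5; G_2 = 5−1 = 4
step 2: 4 = 4; sub 6 for 5: 4; = 4; G_3 = 4−1 = 3
step 3: 3 = 3; sub 7 for 6: 3; = 3; G_4 = 3−1 = 2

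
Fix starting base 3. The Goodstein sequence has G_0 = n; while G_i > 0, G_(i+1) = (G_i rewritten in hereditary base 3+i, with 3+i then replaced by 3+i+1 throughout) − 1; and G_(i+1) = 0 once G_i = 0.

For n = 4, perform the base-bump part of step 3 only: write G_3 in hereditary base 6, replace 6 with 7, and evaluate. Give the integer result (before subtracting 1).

3

(0) 4|_3 = 3 + 1 ↦ 4 + 1|_4 = 5 ⇒ 4
(1) 4|_4 = 4 ↦ 5|_5 = 5 ⇒ 4
(2) 4|_5 = 4 ↦ 4|_6 = 4 ⇒ 3
(3) 3|_6 = 3 ↦ 3|_7 = 3 ⇒ 2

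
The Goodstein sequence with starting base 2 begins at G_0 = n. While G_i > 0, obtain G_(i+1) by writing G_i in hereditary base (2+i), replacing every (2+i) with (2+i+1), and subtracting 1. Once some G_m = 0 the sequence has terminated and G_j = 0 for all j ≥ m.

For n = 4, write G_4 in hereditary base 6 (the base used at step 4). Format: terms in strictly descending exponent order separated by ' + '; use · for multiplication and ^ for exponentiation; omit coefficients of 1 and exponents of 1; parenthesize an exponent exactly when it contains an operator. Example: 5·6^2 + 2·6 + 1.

2·6^2 + 6 + 5

G_0=4  [base 2] 2^2  →[2↦3]→  3^3 = 27  −1 ⇒ G_1=26
G_1=26  [base 3] 2·3^2 + 2·3 + 2  →[3↦4]→  2·4^2 + 2·4 + 2 = 42  −1 ⇒ G_2=41
G_2=41  [base 4] 2·4^2 + 2·4 + 1  →[4↦5]→  2·5^2 + 2·5 + 1 = 61  −1 ⇒ G_3=60
G_3=60  [base 5] 2·5^2 + 2·5  →[5↦6]→  2·6^2 + 2·6 = 84  −1 ⇒ G_4=83
G_4=83  [base 6] 2·6^2 + 6 + 5  →[6↦7]→  2·7^2 + 7 + 5 = 110  −1 ⇒ G_5=109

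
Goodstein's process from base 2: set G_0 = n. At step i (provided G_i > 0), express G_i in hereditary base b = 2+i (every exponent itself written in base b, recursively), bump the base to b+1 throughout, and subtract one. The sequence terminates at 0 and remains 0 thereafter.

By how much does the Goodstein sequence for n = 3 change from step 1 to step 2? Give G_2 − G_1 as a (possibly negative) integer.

step 0: 3 = 2 + 1; sub 3 for 2: 3 + 1; = 4; G_1 = 4−1 = 3
step 1: 3 = 3; sub 4 for 3: 4; = 4; G_2 = 4−1 = 3

0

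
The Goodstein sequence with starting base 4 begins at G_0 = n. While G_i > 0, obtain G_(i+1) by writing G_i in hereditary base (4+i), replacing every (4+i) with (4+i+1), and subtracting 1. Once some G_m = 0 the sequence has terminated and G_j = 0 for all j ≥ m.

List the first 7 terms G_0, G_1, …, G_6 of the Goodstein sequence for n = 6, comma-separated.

6, 6, 6, 6, 5, 4, 3

6 —HB4→ 4 + 2 —bump→ 5 + 2 = 7 —(−1)→ 6
6 —HB5→ 5 + 1 —bump→ 6 + 1 = 7 —(−1)→ 6
6 —HB6→ 6 —bump→ 7 = 7 —(−1)→ 6
6 —HB7→ 6 —bump→ 6 = 6 —(−1)→ 5
5 —HB8→ 5 —bump→ 5 = 5 —(−1)→ 4
4 —HB9→ 4 —bump→ 4 = 4 —(−1)→ 3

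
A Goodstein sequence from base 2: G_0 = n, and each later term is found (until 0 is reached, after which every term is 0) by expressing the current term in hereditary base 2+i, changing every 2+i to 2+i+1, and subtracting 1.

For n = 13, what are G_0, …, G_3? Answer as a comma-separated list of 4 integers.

13, 108, 1279, 16092

G_0 = 13. HB_2(13) = 2^(2 + 1) + 2^2 + 1. Bump = 109. G_1 = 108.
G_1 = 108. HB_3(108) = 3^(3 + 1) + 3^3. Bump = 1280. G_2 = 1279.
G_2 = 1279. HB_4(1279) = 4^(4 + 1) + 3·4^3 + 3·4^2 + 3·4 + 3. Bump = 16093. G_3 = 16092.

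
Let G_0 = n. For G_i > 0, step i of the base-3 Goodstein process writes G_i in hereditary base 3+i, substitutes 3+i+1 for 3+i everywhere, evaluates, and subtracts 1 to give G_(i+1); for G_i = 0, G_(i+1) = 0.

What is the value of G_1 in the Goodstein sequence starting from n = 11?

G_0 = 11. HB_3(11) = 3^2 + 2. Bump = 18. G_1 = 17.
G_1 = 17. HB_4(17) = 4^2 + 1. Bump = 26. G_2 = 25.

17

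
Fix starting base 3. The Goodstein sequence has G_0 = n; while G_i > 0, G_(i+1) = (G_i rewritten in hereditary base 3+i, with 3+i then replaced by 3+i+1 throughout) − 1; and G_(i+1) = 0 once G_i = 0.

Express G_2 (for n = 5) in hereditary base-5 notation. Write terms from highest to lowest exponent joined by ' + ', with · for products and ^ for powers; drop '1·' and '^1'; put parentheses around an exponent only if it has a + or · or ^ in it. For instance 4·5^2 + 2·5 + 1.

[0] 5 ≡ 3 + 2 (base 3). Lift 4: 6. −1: 5.
[1] 5 ≡ 4 + 1 (base 4). Lift 5: 6. −1: 5.
[2] 5 ≡ 5 (base 5). Lift 6: 6. −1: 5.

5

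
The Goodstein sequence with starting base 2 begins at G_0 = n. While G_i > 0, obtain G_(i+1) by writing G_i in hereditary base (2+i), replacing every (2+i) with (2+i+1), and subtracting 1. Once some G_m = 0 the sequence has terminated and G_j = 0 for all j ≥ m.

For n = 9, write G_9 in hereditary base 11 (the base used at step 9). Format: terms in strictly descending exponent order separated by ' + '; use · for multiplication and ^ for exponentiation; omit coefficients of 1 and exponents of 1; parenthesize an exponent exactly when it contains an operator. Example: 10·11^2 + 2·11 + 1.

3·11^11 + 3·11^3 + 3·11^2 + 2·11 + 4

i=0: 9 = 2^(2 + 1) + 1 (b=2); 2→3: 3^(3 + 1) + 1 = 82; 82−1 = 81
i=1: 81 = 3^(3 + 1) (b=3); 3→4: 4^(4 + 1) = 1024; 1024−1 = 1023
i=2: 1023 = 3·4^4 + 3·4^3 + 3·4^2 + 3·4 + 3 (b=4); 4→5: 3·5^5 + 3·5^3 + 3·5^2 + 3·5 + 3 = 9843; 9843−1 = 9842
i=3: 9842 = 3·5^5 + 3·5^3 + 3·5^2 + 3·5 + 2 (b=5); 5→6: 3·6^6 + 3·6^3 + 3·6^2 + 3·6 + 2 = 140744; 140744−1 = 140743
i=4: 140743 = 3·6^6 + 3·6^3 + 3·6^2 + 3·6 + 1 (b=6); 6→7: 3·7^7 + 3·7^3 + 3·7^2 + 3·7 + 1 = 2471827; 2471827−1 = 2471826
i=5: 2471826 = 3·7^7 + 3·7^3 + 3·7^2 + 3·7 (b=7); 7→8: 3·8^8 + 3·8^3 + 3·8^2 + 3·8 = 50333400; 50333400−1 = 50333399
i=6: 50333399 = 3·8^8 + 3·8^3 + 3·8^2 + 2·8 + 7 (b=8); 8→9: 3·9^9 + 3·9^3 + 3·9^2 + 2·9 + 7 = 1162263922; 1162263922−1 = 1162263921
i=7: 1162263921 = 3·9^9 + 3·9^3 + 3·9^2 + 2·9 + 6 (b=9); 9→10: 3·10^10 + 3·10^3 + 3·10^2 + 2·10 + 6 = 30000003326; 30000003326−1 = 30000003325
i=8: 30000003325 = 3·10^10 + 3·10^3 + 3·10^2 + 2·10 + 5 (b=10); 10→11: 3·11^11 + 3·11^3 + 3·11^2 + 2·11 + 5 = 855935016216; 855935016216−1 = 855935016215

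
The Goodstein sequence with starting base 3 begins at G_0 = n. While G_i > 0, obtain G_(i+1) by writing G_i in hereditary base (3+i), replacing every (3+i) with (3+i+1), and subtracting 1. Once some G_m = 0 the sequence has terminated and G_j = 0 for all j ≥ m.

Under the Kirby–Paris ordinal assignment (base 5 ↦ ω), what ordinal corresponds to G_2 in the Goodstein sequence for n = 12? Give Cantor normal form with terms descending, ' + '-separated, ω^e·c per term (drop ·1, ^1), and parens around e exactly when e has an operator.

G_0=12  [base 3] 3^2 + 3  →[3↦4]→  4^2 + 4 = 20  −1 ⇒ G_1=19
G_1=19  [base 4] 4^2 + 3  →[4↦5]→  5^2 + 3 = 28  −1 ⇒ G_2=27
G_2=27  [base 5] 5^2 + 2  →[5↦6]→  6^2 + 2 = 38  −1 ⇒ G_3=37

ω^2 + 2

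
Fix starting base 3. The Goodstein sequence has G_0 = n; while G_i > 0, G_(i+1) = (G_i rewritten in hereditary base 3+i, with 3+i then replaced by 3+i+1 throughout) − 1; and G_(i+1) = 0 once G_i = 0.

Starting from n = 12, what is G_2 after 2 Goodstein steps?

step 0: 12 = 3^2 + 3; sub 4 for 3: 4^2 + 4; = 20; G_1 = 20−1 = 19
step 1: 19 = 4^2 + 3; sub 5 for 4: 5^2 + 3; = 28; G_2 = 28−1 = 27
step 2: 27 = 5^2 + 2; sub 6 for 5: 6^2 + 2; = 38; G_3 = 38−1 = 37

27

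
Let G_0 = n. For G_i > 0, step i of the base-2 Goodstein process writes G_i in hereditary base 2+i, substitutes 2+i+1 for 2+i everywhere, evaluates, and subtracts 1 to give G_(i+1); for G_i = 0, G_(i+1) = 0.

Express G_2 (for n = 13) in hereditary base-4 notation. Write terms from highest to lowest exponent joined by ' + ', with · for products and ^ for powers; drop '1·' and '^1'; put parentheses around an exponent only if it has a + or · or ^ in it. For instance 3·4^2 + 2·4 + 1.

[0] 13 ≡ 2^(2 + 1) + 2^2 + 1 (base 2). Lift 3: 109. −1: 108.
[1] 108 ≡ 3^(3 + 1) + 3^3 (base 3). Lift 4: 1280. −1: 1279.

4^(4 + 1) + 3·4^3 + 3·4^2 + 3·4 + 3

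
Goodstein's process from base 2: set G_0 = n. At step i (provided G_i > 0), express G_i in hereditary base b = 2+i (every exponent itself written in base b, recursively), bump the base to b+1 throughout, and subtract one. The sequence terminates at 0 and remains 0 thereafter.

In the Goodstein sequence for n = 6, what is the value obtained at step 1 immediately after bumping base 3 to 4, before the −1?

step 0: 6 = 2^2 + 2; sub 3 for 2: 3^3 + 3; = 30; G_1 = 30−1 = 29
step 1: 29 = 3^3 + 2; sub 4 for 3: 4^4 + 2; = 258; G_2 = 258−1 = 257

258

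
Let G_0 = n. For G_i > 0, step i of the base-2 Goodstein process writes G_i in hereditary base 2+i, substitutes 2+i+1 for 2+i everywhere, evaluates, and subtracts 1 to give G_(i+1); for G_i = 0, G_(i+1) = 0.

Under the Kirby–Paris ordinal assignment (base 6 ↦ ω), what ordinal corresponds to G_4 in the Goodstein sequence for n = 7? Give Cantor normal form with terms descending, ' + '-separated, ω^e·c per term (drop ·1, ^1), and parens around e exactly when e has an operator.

i=0: 7 = 2^2 + 2 + 1 (b=2); 2→3: 3^3 + 3 + 1 = 31; 31−1 = 30
i=1: 30 = 3^3 + 3 (b=3); 3→4: 4^4 + 4 = 260; 260−1 = 259
i=2: 259 = 4^4 + 3 (b=4); 4→5: 5^5 + 3 = 3128; 3128−1 = 3127
i=3: 3127 = 5^5 + 2 (b=5); 5→6: 6^6 + 2 = 46658; 46658−1 = 46657
i=4: 46657 = 6^6 + 1 (b=6); 6→7: 7^7 + 1 = 823544; 823544−1 = 823543

ω^ω + 1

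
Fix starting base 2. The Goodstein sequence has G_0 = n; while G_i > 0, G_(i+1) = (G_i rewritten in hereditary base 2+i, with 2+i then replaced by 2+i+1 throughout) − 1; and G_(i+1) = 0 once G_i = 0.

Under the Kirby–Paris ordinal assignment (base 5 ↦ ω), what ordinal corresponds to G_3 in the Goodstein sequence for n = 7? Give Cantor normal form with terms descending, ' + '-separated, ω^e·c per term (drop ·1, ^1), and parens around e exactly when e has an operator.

ω^ω + 2

G_0 = 7. HB_2(7) = 2^2 + 2 + 1. Bump = 31. G_1 = 30.
G_1 = 30. HB_3(30) = 3^3 + 3. Bump = 260. G_2 = 259.
G_2 = 259. HB_4(259) = 4^4 + 3. Bump = 3128. G_3 = 3127.
G_3 = 3127. HB_5(3127) = 5^5 + 2. Bump = 46658. G_4 = 46657.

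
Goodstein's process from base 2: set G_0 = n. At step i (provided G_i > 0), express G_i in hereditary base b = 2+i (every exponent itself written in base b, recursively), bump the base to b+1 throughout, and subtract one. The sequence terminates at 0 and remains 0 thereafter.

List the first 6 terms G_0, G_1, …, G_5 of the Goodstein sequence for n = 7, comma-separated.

i=0: 7 = 2^2 + 2 + 1 (b=2); 2→3: 3^3 + 3 + 1 = 31; 31−1 = 30
i=1: 30 = 3^3 + 3 (b=3); 3→4: 4^4 + 4 = 260; 260−1 = 259
i=2: 259 = 4^4 + 3 (b=4); 4→5: 5^5 + 3 = 3128; 3128−1 = 3127
i=3: 3127 = 5^5 + 2 (b=5); 5→6: 6^6 + 2 = 46658; 46658−1 = 46657
i=4: 46657 = 6^6 + 1 (b=6); 6→7: 7^7 + 1 = 823544; 823544−1 = 823543

7, 30, 259, 3127, 46657, 823543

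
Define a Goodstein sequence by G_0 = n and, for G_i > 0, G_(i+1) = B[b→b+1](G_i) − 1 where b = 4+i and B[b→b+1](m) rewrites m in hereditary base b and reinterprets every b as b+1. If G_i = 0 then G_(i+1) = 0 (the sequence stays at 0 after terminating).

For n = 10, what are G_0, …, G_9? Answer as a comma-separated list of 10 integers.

G_0 = 10. HB_4(10) = 2·4 + 2. Bump = 12. G_1 = 11.
G_1 = 11. HB_5(11) = 2·5 + 1. Bump = 13. G_2 = 12.
G_2 = 12. HB_6(12) = 2·6. Bump = 14. G_3 = 13.
G_3 = 13. HB_7(13) = 7 + 6. Bump = 14. G_4 = 13.
G_4 = 13. HB_8(13) = 8 + 5. Bump = 14. G_5 = 13.
G_5 = 13. HB_9(13) = 9 + 4. Bump = 14. G_6 = 13.
G_6 = 13. HB_10(13) = 10 + 3. Bump = 14. G_7 = 13.
G_7 = 13. HB_11(13) = 11 + 2. Bump = 14. G_8 = 13.
G_8 = 13. HB_12(13) = 12 + 1. Bump = 14. G_9 = 13.

10, 11, 12, 13, 13, 13, 13, 13, 13, 13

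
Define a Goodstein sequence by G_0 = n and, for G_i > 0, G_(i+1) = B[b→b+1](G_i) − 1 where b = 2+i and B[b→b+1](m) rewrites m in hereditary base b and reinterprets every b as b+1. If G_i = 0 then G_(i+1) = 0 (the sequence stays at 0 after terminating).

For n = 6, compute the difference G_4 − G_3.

[0] 6 ≡ 2^2 + 2 (base 2). Lift 3: 30. −1: 29.
[1] 29 ≡ 3^3 + 2 (base 3). Lift 4: 258. −1: 257.
[2] 257 ≡ 4^4 + 1 (base 4). Lift 5: 3126. −1: 3125.
[3] 3125 ≡ 5^5 (base 5). Lift 6: 46656. −1: 46655.

43530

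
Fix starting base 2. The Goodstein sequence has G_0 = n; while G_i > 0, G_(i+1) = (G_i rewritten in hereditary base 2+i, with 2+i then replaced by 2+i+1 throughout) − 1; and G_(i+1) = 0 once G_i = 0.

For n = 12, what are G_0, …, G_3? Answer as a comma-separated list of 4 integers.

12, 107, 1065, 15685

G_0 = 12. HB_2(12) = 2^(2 + 1) + 2^2. Bump = 108. G_1 = 107.
G_1 = 107. HB_3(107) = 3^(3 + 1) + 2·3^2 + 2·3 + 2. Bump = 1066. G_2 = 1065.
G_2 = 1065. HB_4(1065) = 4^(4 + 1) + 2·4^2 + 2·4 + 1. Bump = 15686. G_3 = 15685.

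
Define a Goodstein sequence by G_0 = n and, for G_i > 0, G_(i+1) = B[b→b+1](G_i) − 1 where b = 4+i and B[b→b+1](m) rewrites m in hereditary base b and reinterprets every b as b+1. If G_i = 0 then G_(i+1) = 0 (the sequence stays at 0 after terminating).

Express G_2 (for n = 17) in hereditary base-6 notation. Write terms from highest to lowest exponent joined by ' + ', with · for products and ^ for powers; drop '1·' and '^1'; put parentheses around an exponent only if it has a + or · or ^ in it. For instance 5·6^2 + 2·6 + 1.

5·6 + 5

G_0 = 17. HB_4(17) = 4^2 + 1. Bump = 26. G_1 = 25.
G_1 = 25. HB_5(25) = 5^2. Bump = 36. G_2 = 35.
G_2 = 35. HB_6(35) = 5·6 + 5. Bump = 40. G_3 = 39.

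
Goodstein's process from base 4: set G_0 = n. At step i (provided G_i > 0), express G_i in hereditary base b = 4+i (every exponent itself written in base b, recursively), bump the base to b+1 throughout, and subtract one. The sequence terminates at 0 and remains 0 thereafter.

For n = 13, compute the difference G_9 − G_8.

i=0: 13 = 3·4 + 1 (b=4); 4→5: 3·5 + 1 = 16; 16−1 = 15
i=1: 15 = 3·5 (b=5); 5→6: 3·6 = 18; 18−1 = 17
i=2: 17 = 2·6 + 5 (b=6); 6→7: 2·7 + 5 = 19; 19−1 = 18
i=3: 18 = 2·7 + 4 (b=7); 7→8: 2·8 + 4 = 20; 20−1 = 19
i=4: 19 = 2·8 + 3 (b=8); 8→9: 2·9 + 3 = 21; 21−1 = 20
i=5: 20 = 2·9 + 2 (b=9); 9→10: 2·10 + 2 = 22; 22−1 = 21
i=6: 21 = 2·10 + 1 (b=10); 10→11: 2·11 + 1 = 23; 23−1 = 22
i=7: 22 = 2·11 (b=11); 11→12: 2·12 = 24; 24−1 = 23
i=8: 23 = 12 + 11 (b=12); 12→13: 13 + 11 = 24; 24−1 = 23

0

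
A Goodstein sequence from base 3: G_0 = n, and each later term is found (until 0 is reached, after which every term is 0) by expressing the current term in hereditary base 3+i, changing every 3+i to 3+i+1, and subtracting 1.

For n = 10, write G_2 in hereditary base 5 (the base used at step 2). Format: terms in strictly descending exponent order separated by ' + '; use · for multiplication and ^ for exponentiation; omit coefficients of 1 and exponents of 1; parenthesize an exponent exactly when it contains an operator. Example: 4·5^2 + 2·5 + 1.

i=0: 10 = 3^2 + 1 (b=3); 3→4: 4^2 + 1 = 17; 17−1 = 16
i=1: 16 = 4^2 (b=4); 4→5: 5^2 = 25; 25−1 = 24
i=2: 24 = 4·5 + 4 (b=5); 5→6: 4·6 + 4 = 28; 28−1 = 27

4·5 + 4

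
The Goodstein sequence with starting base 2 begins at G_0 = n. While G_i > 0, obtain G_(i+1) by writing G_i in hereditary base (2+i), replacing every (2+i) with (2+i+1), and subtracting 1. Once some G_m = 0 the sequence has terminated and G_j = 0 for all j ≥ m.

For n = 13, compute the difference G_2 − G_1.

1171

i=0: 13 = 2^(2 + 1) + 2^2 + 1 (b=2); 2→3: 3^(3 + 1) + 3^3 + 1 = 109; 109−1 = 108
i=1: 108 = 3^(3 + 1) + 3^3 (b=3); 3→4: 4^(4 + 1) + 4^4 = 1280; 1280−1 = 1279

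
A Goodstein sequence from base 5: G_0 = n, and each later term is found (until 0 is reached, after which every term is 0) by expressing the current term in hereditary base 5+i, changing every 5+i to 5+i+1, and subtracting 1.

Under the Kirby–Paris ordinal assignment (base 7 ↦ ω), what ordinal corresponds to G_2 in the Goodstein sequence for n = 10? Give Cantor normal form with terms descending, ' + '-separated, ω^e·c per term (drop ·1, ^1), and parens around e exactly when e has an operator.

G_0 = 10. HB_5(10) = 2·5. Bump = 12. G_1 = 11.
G_1 = 11. HB_6(11) = 6 + 5. Bump = 12. G_2 = 11.
G_2 = 11. HB_7(11) = 7 + 4. Bump = 12. G_3 = 11.

ω + 4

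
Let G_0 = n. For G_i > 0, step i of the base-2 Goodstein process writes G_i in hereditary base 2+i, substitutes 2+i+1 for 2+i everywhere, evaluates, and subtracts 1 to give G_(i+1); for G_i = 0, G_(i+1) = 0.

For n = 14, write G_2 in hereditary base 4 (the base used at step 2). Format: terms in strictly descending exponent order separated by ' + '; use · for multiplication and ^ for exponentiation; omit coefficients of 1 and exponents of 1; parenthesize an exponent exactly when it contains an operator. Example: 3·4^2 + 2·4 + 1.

4^(4 + 1) + 4^4 + 1

step 0: 14 = 2^(2 + 1) + 2^2 + 2; sub 3 for 2: 3^(3 + 1) + 3^3 + 3; = 111; G_1 = 111−1 = 110
step 1: 110 = 3^(3 + 1) + 3^3 + 2; sub 4 for 3: 4^(4 + 1) + 4^4 + 2; = 1282; G_2 = 1282−1 = 1281
step 2: 1281 = 4^(4 + 1) + 4^4 + 1; sub 5 for 4: 5^(5 + 1) + 5^5 + 1; = 18751; G_3 = 18751−1 = 18750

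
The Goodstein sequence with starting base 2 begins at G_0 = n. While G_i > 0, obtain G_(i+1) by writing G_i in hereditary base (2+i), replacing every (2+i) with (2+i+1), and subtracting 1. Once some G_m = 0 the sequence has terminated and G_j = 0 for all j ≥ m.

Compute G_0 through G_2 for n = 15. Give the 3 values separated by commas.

G_0 = 15. HB_2(15) = 2^(2 + 1) + 2^2 + 2 + 1. Bump = 112. G_1 = 111.
G_1 = 111. HB_3(111) = 3^(3 + 1) + 3^3 + 3. Bump = 1284. G_2 = 1283.

15, 111, 1283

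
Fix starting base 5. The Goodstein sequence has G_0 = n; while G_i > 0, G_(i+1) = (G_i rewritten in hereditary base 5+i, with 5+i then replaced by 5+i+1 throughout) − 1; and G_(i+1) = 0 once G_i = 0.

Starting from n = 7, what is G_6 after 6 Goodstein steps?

4

G_0=7  [base 5] 5 + 2  →[5↦6]→  6 + 2 = 8  −1 ⇒ G_1=7
G_1=7  [base 6] 6 + 1  →[6↦7]→  7 + 1 = 8  −1 ⇒ G_2=7
G_2=7  [base 7] 7  →[7↦8]→  8 = 8  −1 ⇒ G_3=7
G_3=7  [base 8] 7  →[8↦9]→  7 = 7  −1 ⇒ G_4=6
G_4=6  [base 9] 6  →[9↦10]→  6 = 6  −1 ⇒ G_5=5
G_5=5  [base 10] 5  →[10↦11]→  5 = 5  −1 ⇒ G_6=4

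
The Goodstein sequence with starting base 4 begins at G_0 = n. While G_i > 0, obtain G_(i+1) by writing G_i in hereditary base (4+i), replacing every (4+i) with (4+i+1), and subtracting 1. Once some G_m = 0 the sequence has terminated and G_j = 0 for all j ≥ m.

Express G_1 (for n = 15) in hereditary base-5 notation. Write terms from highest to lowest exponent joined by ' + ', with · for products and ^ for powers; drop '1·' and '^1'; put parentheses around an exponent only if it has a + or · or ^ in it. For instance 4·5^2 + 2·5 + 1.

3·5 + 2

i=0: 15 = 3·4 + 3 (b=4); 4→5: 3·5 + 3 = 18; 18−1 = 17
i=1: 17 = 3·5 + 2 (b=5); 5→6: 3·6 + 2 = 20; 20−1 = 19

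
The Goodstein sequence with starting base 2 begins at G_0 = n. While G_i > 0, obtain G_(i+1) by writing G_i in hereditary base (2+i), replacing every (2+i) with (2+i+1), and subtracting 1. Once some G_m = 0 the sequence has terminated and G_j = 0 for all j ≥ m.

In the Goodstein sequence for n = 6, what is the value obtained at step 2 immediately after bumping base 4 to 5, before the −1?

3126

i=0: 6 = 2^2 + 2 (b=2); 2→3: 3^3 + 3 = 30; 30−1 = 29
i=1: 29 = 3^3 + 2 (b=3); 3→4: 4^4 + 2 = 258; 258−1 = 257
i=2: 257 = 4^4 + 1 (b=4); 4→5: 5^5 + 1 = 3126; 3126−1 = 3125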